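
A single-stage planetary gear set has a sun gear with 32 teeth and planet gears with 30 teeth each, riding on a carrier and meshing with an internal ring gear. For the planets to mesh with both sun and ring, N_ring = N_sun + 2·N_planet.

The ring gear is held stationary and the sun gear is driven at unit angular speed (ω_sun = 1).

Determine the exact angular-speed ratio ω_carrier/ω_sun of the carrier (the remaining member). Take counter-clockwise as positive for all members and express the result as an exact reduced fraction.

8/31

N_ring = 32 + 2·30 = 92
32(ω_s−ω_c) = −92(ω_r−ω_c),  ω_r=0, ω_s=1
32(1−ω_c) = −92(0−ω_c)  ⇒  124ω_c = 32  ⇒  ω_c = 8/31
ω_c/ω_s = 8/31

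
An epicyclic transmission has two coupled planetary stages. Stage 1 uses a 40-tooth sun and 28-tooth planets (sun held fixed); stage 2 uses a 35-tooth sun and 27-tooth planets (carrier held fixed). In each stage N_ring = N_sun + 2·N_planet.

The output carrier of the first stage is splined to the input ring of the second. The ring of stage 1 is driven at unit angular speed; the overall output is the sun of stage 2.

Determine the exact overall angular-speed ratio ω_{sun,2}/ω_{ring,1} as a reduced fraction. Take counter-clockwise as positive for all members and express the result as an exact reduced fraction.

-1068/595

Stage 1: N_ring = 40 + 2·28 = 96
Stage 1: 40(ω_s−ω_c) = −96(ω_r−ω_c),  ω_s=0, ω_r=1
Stage 1: 40(0−ω_c) = −96(1−ω_c)  ⇒  136ω_c = 96  ⇒  ω_c = 12/17
  ⇒ ω_c¹/ω_r¹ = 12/17
Stage 2: N_ring = 35 + 2·27 = 89
Stage 2: 35(ω_s−ω_c) = −89(ω_r−ω_c),  ω_c=0, ω_r=1
Stage 2: ω_s = 0 − (89/35)(1−0) = -89/35
  ⇒ ω_s²/ω_r² = -89/35
Coupling ω_r² = ω_c¹ ⇒ overall = 12/17 × -89/35 = -1068/595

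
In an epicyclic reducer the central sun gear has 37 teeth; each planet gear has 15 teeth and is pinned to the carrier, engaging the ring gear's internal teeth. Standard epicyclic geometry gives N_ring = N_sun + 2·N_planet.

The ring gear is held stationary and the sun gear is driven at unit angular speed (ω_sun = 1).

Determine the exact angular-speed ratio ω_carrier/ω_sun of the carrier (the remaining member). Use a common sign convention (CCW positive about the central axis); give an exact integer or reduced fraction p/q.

N_ring = 37 + 2·15 = 67
37(ω_s−ω_c) = −67(ω_r−ω_c),  ω_r=0, ω_s=1
37(1−ω_c) = −67(0−ω_c)  ⇒  104ω_c = 37  ⇒  ω_c = 37/104
ω_c/ω_s = 37/104

37/104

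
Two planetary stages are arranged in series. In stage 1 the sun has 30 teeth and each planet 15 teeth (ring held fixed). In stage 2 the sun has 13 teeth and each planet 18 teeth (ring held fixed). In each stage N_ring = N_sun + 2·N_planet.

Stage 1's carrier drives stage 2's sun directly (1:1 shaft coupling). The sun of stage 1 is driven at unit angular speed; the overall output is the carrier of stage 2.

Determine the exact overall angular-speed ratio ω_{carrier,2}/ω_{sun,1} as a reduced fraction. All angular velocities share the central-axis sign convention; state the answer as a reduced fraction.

13/186

Stage 1: N_ring = 30 + 2·15 = 60
Stage 1: 30(ω_s−ω_c) = −60(ω_r−ω_c),  ω_r=0, ω_s=1
Stage 1: 30(1−ω_c) = −60(0−ω_c)  ⇒  90ω_c = 30  ⇒  ω_c = 1/3
  ⇒ ω_c¹/ω_s¹ = 1/3
Stage 2: N_ring = 13 + 2·18 = 49
Stage 2: 13(ω_s−ω_c) = −49(ω_r−ω_c),  ω_r=0, ω_s=1
Stage 2: 13(1−ω_c) = −49(0−ω_c)  ⇒  62ω_c = 13  ⇒  ω_c = 13/62
  ⇒ ω_c²/ω_s² = 13/62
Coupling ω_s² = ω_c¹ ⇒ overall = 1/3 × 13/62 = 13/186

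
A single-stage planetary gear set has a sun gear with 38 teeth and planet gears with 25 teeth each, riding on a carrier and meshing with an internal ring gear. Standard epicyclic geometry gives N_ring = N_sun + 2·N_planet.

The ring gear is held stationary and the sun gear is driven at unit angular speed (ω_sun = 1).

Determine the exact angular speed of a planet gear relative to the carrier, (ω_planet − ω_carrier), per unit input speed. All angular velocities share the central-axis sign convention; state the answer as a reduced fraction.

-1672/1575

N_ring = 38 + 2·25 = 88
38(ω_s−ω_c) = −88(ω_r−ω_c),  ω_r=0, ω_s=1
38(1−ω_c) = −88(0−ω_c)  ⇒  126ω_c = 38  ⇒  ω_c = 19/63
sun–planet: 38·(1−19/63) = −25·(ω_p−ω_c)  ⇒  ω_p−ω_c = −(38/25)·(44/63) = -1672/1575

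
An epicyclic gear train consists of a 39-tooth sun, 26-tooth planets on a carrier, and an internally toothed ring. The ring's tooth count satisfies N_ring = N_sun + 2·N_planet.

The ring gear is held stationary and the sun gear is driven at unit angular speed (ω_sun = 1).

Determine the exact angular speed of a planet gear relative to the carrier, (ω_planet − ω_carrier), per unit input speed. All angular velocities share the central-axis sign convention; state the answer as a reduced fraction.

-21/20

N_ring = 39 + 2·26 = 91
39(ω_s−ω_c) = −91(ω_r−ω_c),  ω_r=0, ω_s=1
39(1−ω_c) = −91(0−ω_c)  ⇒  130ω_c = 39  ⇒  ω_c = 3/10
sun–planet: 39·(1−3/10) = −26·(ω_p−ω_c)  ⇒  ω_p−ω_c = −(39/26)·(7/10) = -21/20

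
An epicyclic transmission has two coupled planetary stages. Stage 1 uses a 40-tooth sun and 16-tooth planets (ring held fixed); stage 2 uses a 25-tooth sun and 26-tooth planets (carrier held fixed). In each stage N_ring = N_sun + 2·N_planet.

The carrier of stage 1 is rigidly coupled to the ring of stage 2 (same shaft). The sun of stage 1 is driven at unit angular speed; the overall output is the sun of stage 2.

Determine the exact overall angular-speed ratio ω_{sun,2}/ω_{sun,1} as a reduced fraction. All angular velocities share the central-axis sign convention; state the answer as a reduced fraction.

Stage 1: N_ring = 40 + 2·16 = 72
Stage 1: 40(ω_s−ω_c) = −72(ω_r−ω_c),  ω_r=0, ω_s=1
Stage 1: 40(1−ω_c) = −72(0−ω_c)  ⇒  112ω_c = 40  ⇒  ω_c = 5/14
  ⇒ ω_c¹/ω_s¹ = 5/14
Stage 2: N_ring = 25 + 2·26 = 77
Stage 2: 25(ω_s−ω_c) = −77(ω_r−ω_c),  ω_c=0, ω_r=1
Stage 2: ω_s = 0 − (77/25)(1−0) = -77/25
  ⇒ ω_s²/ω_r² = -77/25
Coupling ω_r² = ω_c¹ ⇒ overall = 5/14 × -77/25 = -11/10

-11/10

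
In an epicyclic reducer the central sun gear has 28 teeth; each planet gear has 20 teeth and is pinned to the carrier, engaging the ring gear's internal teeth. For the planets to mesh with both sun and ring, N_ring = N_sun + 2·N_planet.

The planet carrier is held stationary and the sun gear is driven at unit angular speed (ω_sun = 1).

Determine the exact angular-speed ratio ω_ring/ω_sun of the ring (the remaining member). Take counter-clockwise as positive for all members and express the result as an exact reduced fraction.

N_ring = 28 + 2·20 = 68
28(ω_s−ω_c) = −68(ω_r−ω_c),  ω_c=0, ω_s=1
ω_r = 0 − (28/68)(1−0) = -7/17
ω_r/ω_s = -7/17

-7/17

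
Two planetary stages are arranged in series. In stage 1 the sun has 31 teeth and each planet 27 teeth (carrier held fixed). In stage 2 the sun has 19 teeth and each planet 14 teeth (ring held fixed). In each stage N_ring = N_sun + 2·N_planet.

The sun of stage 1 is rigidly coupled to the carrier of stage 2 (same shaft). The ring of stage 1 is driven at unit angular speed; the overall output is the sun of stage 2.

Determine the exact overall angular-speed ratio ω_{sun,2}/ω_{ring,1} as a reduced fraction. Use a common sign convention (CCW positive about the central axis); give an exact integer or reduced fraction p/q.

Stage 1: N_ring = 31 + 2·27 = 85
Stage 1: 31(ω_s−ω_c) = −85(ω_r−ω_c),  ω_c=0, ω_r=1
Stage 1: ω_s = 0 − (85/31)(1−0) = -85/31
  ⇒ ω_s¹/ω_r¹ = -85/31
Stage 2: N_ring = 19 + 2·14 = 47
Stage 2: 19(ω_s−ω_c) = −47(ω_r−ω_c),  ω_r=0, ω_c=1
Stage 2: ω_s = 1 − (47/19)(0−1) = 66/19
  ⇒ ω_s²/ω_c² = 66/19
Coupling ω_c² = ω_s¹ ⇒ overall = -85/31 × 66/19 = -5610/589

-5610/589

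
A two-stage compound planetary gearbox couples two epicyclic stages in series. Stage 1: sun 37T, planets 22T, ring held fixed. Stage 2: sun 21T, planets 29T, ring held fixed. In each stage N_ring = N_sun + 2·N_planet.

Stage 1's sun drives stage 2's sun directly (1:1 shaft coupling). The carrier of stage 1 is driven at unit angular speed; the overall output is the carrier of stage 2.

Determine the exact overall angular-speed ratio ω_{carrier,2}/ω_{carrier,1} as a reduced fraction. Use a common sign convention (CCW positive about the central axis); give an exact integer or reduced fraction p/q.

1239/1850

Stage 1: N_ring = 37 + 2·22 = 81
Stage 1: 37(ω_s−ω_c) = −81(ω_r−ω_c),  ω_r=0, ω_c=1
Stage 1: ω_s = 1 − (81/37)(0−1) = 118/37
  ⇒ ω_s¹/ω_c¹ = 118/37
Stage 2: N_ring = 21 + 2·29 = 79
Stage 2: 21(ω_s−ω_c) = −79(ω_r−ω_c),  ω_r=0, ω_s=1
Stage 2: 21(1−ω_c) = −79(0−ω_c)  ⇒  100ω_c = 21  ⇒  ω_c = 21/100
  ⇒ ω_c²/ω_s² = 21/100
Coupling ω_s² = ω_s¹ ⇒ overall = 118/37 × 21/100 = 1239/1850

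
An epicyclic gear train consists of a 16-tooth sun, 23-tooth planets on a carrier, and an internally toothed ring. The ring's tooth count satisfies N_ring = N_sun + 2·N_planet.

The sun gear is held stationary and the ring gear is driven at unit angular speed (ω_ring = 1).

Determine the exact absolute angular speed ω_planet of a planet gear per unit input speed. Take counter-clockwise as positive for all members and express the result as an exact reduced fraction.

N_ring = 16 + 2·23 = 62
16(ω_s−ω_c) = −62(ω_r−ω_c),  ω_s=0, ω_r=1
16(0−ω_c) = −62(1−ω_c)  ⇒  78ω_c = 62  ⇒  ω_c = 31/39
sun–planet: 16·(0−31/39) = −23·(ω_p−ω_c)  ⇒  ω_p−ω_c = −(16/23)·(-31/39) = 496/897
ω_p = 31/39 + 496/897 = 31/23

31/23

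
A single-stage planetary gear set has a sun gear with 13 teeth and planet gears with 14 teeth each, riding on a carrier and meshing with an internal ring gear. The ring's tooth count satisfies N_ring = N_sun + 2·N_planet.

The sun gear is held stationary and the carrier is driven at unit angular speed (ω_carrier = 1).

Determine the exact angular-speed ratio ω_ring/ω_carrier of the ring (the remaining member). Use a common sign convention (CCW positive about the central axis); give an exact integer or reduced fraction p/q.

N_ring = 13 + 2·14 = 41
13(ω_s−ω_c) = −41(ω_r−ω_c),  ω_s=0, ω_c=1
ω_r = 1 − (13/41)(0−1) = 54/41
ω_r/ω_c = 54/41

54/41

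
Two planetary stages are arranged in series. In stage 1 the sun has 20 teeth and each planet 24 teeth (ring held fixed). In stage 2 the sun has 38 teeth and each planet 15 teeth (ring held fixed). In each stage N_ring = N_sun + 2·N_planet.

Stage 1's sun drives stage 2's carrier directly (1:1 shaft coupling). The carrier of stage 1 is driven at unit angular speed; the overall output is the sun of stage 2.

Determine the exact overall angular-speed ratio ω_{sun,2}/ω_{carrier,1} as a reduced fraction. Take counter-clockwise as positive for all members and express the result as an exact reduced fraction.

1166/95

Stage 1: N_ring = 20 + 2·24 = 68
Stage 1: 20(ω_s−ω_c) = −68(ω_r−ω_c),  ω_r=0, ω_c=1
Stage 1: ω_s = 1 − (68/20)(0−1) = 22/5
  ⇒ ω_s¹/ω_c¹ = 22/5
Stage 2: N_ring = 38 + 2·15 = 68
Stage 2: 38(ω_s−ω_c) = −68(ω_r−ω_c),  ω_r=0, ω_c=1
Stage 2: ω_s = 1 − (68/38)(0−1) = 53/19
  ⇒ ω_s²/ω_c² = 53/19
Coupling ω_c² = ω_s¹ ⇒ overall = 22/5 × 53/19 = 1166/95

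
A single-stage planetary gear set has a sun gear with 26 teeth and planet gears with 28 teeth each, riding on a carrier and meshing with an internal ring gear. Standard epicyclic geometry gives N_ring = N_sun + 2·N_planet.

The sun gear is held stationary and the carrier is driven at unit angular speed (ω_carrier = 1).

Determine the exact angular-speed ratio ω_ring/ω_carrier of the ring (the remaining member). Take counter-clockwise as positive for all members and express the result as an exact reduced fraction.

54/41

N_ring = 26 + 2·28 = 82
26(ω_s−ω_c) = −82(ω_r−ω_c),  ω_s=0, ω_c=1
ω_r = 1 − (26/82)(0−1) = 54/41
ω_r/ω_c = 54/41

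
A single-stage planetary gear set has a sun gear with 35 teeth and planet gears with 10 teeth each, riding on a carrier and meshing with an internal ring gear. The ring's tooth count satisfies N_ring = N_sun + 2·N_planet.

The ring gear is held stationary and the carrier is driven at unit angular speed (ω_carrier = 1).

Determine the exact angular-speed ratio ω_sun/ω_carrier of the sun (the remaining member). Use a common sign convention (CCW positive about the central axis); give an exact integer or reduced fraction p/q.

N_ring = 35 + 2·10 = 55
35(ω_s−ω_c) = −55(ω_r−ω_c),  ω_r=0, ω_c=1
ω_s = 1 − (55/35)(0−1) = 18/7
ω_s/ω_c = 18/7

18/7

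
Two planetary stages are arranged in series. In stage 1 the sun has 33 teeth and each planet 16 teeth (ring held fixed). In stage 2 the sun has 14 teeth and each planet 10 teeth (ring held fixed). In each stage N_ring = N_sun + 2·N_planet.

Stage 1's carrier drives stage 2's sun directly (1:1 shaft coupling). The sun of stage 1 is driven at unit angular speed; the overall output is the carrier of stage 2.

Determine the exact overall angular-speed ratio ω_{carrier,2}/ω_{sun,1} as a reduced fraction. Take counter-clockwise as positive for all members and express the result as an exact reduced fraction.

Stage 1: N_ring = 33 + 2·16 = 65
Stage 1: 33(ω_s−ω_c) = −65(ω_r−ω_c),  ω_r=0, ω_s=1
Stage 1: 33(1−ω_c) = −65(0−ω_c)  ⇒  98ω_c = 33  ⇒  ω_c = 33/98
  ⇒ ω_c¹/ω_s¹ = 33/98
Stage 2: N_ring = 14 + 2·10 = 34
Stage 2: 14(ω_s−ω_c) = −34(ω_r−ω_c),  ω_r=0, ω_s=1
Stage 2: 14(1−ω_c) = −34(0−ω_c)  ⇒  48ω_c = 14  ⇒  ω_c = 7/24
  ⇒ ω_c²/ω_s² = 7/24
Coupling ω_s² = ω_c¹ ⇒ overall = 33/98 × 7/24 = 11/112

11/112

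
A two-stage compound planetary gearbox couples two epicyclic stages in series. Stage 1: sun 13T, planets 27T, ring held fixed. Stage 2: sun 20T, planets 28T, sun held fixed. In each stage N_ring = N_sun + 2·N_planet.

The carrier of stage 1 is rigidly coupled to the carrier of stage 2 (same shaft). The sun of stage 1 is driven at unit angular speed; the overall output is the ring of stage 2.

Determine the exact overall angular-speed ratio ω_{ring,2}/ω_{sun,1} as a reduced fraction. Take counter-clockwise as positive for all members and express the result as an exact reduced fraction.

Stage 1: N_ring = 13 + 2·27 = 67
Stage 1: 13(ω_s−ω_c) = −67(ω_r−ω_c),  ω_r=0, ω_s=1
Stage 1: 13(1−ω_c) = −67(0−ω_c)  ⇒  80ω_c = 13  ⇒  ω_c = 13/80
  ⇒ ω_c¹/ω_s¹ = 13/80
Stage 2: N_ring = 20 + 2·28 = 76
Stage 2: 20(ω_s−ω_c) = −76(ω_r−ω_c),  ω_s=0, ω_c=1
Stage 2: ω_r = 1 − (20/76)(0−1) = 24/19
  ⇒ ω_r²/ω_c² = 24/19
Coupling ω_c² = ω_c¹ ⇒ overall = 13/80 × 24/19 = 39/190

39/190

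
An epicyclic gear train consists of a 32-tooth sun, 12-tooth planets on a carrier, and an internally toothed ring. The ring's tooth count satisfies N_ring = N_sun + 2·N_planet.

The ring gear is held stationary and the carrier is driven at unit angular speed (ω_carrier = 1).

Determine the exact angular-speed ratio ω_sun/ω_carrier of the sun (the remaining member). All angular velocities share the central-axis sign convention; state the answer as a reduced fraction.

N_ring = 32 + 2·12 = 56
32(ω_s−ω_c) = −56(ω_r−ω_c),  ω_r=0, ω_c=1
ω_s = 1 − (56/32)(0−1) = 11/4
ω_s/ω_c = 11/4

11/4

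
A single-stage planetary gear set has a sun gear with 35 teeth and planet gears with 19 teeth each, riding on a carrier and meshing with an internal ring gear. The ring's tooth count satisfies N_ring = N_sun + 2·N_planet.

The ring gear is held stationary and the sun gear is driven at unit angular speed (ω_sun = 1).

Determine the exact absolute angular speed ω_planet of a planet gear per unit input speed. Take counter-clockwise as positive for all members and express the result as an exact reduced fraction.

N_ring = 35 + 2·19 = 73
35(ω_s−ω_c) = −73(ω_r−ω_c),  ω_r=0, ω_s=1
35(1−ω_c) = −73(0−ω_c)  ⇒  108ω_c = 35  ⇒  ω_c = 35/108
sun–planet: 35·(1−35/108) = −19·(ω_p−ω_c)  ⇒  ω_p−ω_c = −(35/19)·(73/108) = -2555/2052
ω_p = 35/108 − 2555/2052 = -35/38

-35/38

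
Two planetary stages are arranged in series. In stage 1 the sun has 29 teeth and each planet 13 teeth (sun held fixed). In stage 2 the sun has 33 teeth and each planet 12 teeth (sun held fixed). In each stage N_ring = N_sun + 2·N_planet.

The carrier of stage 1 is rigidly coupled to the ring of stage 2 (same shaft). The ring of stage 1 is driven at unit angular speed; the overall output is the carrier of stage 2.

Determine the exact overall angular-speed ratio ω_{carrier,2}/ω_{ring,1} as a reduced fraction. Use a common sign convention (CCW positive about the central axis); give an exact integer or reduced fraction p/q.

Stage 1: N_ring = 29 + 2·13 = 55
Stage 1: 29(ω_s−ω_c) = −55(ω_r−ω_c),  ω_s=0, ω_r=1
Stage 1: 29(0−ω_c) = −55(1−ω_c)  ⇒  84ω_c = 55  ⇒  ω_c = 55/84
  ⇒ ω_c¹/ω_r¹ = 55/84
Stage 2: N_ring = 33 + 2·12 = 57
Stage 2: 33(ω_s−ω_c) = −57(ω_r−ω_c),  ω_s=0, ω_r=1
Stage 2: 33(0−ω_c) = −57(1−ω_c)  ⇒  90ω_c = 57  ⇒  ω_c = 19/30
  ⇒ ω_c²/ω_r² = 19/30
Coupling ω_r² = ω_c¹ ⇒ overall = 55/84 × 19/30 = 209/504

209/504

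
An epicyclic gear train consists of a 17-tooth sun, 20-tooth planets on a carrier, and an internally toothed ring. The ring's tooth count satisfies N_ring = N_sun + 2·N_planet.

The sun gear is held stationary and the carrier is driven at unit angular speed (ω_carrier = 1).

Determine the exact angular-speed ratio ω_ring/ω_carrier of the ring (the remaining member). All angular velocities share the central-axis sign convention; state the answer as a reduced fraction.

74/57

N_ring = 17 + 2·20 = 57
17(ω_s−ω_c) = −57(ω_r−ω_c),  ω_s=0, ω_c=1
ω_r = 1 − (17/57)(0−1) = 74/57
ω_r/ω_c = 74/57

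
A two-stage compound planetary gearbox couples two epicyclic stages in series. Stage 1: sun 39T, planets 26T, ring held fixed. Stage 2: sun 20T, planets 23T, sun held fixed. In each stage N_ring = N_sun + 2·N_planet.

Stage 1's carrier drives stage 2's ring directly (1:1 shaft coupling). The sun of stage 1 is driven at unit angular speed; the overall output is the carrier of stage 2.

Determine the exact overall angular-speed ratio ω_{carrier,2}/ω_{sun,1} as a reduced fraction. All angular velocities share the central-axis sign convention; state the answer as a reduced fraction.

99/430

Stage 1: N_ring = 39 + 2·26 = 91
Stage 1: 39(ω_s−ω_c) = −91(ω_r−ω_c),  ω_r=0, ω_s=1
Stage 1: 39(1−ω_c) = −91(0−ω_c)  ⇒  130ω_c = 39  ⇒  ω_c = 3/10
  ⇒ ω_c¹/ω_s¹ = 3/10
Stage 2: N_ring = 20 + 2·23 = 66
Stage 2: 20(ω_s−ω_c) = −66(ω_r−ω_c),  ω_s=0, ω_r=1
Stage 2: 20(0−ω_c) = −66(1−ω_c)  ⇒  86ω_c = 66  ⇒  ω_c = 33/43
  ⇒ ω_c²/ω_r² = 33/43
Coupling ω_r² = ω_c¹ ⇒ overall = 3/10 × 33/43 = 99/430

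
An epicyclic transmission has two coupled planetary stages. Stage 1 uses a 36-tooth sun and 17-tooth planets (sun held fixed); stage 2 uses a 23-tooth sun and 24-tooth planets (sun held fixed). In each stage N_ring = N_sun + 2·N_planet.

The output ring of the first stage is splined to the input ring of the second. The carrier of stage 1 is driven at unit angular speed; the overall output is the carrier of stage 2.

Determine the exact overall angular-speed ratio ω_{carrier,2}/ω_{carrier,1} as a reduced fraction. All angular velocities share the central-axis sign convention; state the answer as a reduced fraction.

3763/3290

Stage 1: N_ring = 36 + 2·17 = 70
Stage 1: 36(ω_s−ω_c) = −70(ω_r−ω_c),  ω_s=0, ω_c=1
Stage 1: ω_r = 1 − (36/70)(0−1) = 53/35
  ⇒ ω_r¹/ω_c¹ = 53/35
Stage 2: N_ring = 23 + 2·24 = 71
Stage 2: 23(ω_s−ω_c) = −71(ω_r−ω_c),  ω_s=0, ω_r=1
Stage 2: 23(0−ω_c) = −71(1−ω_c)  ⇒  94ω_c = 71  ⇒  ω_c = 71/94
  ⇒ ω_c²/ω_r² = 71/94
Coupling ω_r² = ω_r¹ ⇒ overall = 53/35 × 71/94 = 3763/3290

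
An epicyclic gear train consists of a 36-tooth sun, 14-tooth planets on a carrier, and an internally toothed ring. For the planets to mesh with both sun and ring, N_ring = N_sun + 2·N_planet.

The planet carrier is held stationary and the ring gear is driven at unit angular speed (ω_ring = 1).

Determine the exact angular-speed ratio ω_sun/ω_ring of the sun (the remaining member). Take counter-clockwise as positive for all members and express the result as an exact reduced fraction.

N_ring = 36 + 2·14 = 64
36(ω_s−ω_c) = −64(ω_r−ω_c),  ω_c=0, ω_r=1
ω_s = 0 − (64/36)(1−0) = -16/9
ω_s/ω_r = -16/9

-16/9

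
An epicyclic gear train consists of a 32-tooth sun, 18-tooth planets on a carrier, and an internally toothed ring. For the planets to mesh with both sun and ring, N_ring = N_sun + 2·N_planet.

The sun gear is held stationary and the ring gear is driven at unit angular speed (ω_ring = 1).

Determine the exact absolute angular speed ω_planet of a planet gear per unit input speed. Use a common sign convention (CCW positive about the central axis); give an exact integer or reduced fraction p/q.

17/9

N_ring = 32 + 2·18 = 68
32(ω_s−ω_c) = −68(ω_r−ω_c),  ω_s=0, ω_r=1
32(0−ω_c) = −68(1−ω_c)  ⇒  100ω_c = 68  ⇒  ω_c = 17/25
sun–planet: 32·(0−17/25) = −18·(ω_p−ω_c)  ⇒  ω_p−ω_c = −(32/18)·(-17/25) = 272/225
ω_p = 17/25 + 272/225 = 17/9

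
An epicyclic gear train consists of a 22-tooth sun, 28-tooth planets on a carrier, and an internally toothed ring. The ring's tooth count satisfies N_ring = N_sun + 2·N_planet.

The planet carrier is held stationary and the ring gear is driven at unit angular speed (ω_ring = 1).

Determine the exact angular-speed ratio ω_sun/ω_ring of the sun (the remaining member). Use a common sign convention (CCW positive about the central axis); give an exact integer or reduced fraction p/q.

-39/11

N_ring = 22 + 2·28 = 78
22(ω_s−ω_c) = −78(ω_r−ω_c),  ω_c=0, ω_r=1
ω_s = 0 − (78/22)(1−0) = -39/11
ω_s/ω_r = -39/11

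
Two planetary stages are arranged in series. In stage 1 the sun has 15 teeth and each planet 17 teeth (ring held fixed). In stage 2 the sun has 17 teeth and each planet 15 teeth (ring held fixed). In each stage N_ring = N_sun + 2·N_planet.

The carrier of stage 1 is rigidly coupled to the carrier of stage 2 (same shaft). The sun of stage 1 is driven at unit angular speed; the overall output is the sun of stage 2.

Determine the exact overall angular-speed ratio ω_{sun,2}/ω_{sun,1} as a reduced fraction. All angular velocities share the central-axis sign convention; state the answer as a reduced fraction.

Stage 1: N_ring = 15 + 2·17 = 49
Stage 1: 15(ω_s−ω_c) = −49(ω_r−ω_c),  ω_r=0, ω_s=1
Stage 1: 15(1−ω_c) = −49(0−ω_c)  ⇒  64ω_c = 15  ⇒  ω_c = 15/64
  ⇒ ω_c¹/ω_s¹ = 15/64
Stage 2: N_ring = 17 + 2·15 = 47
Stage 2: 17(ω_s−ω_c) = −47(ω_r−ω_c),  ω_r=0, ω_c=1
Stage 2: ω_s = 1 − (47/17)(0−1) = 64/17
  ⇒ ω_s²/ω_c² = 64/17
Coupling ω_c² = ω_c¹ ⇒ overall = 15/64 × 64/17 = 15/17

15/17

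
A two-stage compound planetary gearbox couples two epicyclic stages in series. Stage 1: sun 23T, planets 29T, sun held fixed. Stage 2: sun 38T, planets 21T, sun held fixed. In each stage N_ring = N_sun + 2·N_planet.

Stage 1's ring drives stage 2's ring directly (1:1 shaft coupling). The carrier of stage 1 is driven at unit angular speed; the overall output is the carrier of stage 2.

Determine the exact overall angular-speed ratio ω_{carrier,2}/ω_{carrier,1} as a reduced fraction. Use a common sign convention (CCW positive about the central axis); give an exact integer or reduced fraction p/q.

4160/4779

Stage 1: N_ring = 23 + 2·29 = 81
Stage 1: 23(ω_s−ω_c) = −81(ω_r−ω_c),  ω_s=0, ω_c=1
Stage 1: ω_r = 1 − (23/81)(0−1) = 104/81
  ⇒ ω_r¹/ω_c¹ = 104/81
Stage 2: N_ring = 38 + 2·21 = 80
Stage 2: 38(ω_s−ω_c) = −80(ω_r−ω_c),  ω_s=0, ω_r=1
Stage 2: 38(0−ω_c) = −80(1−ω_c)  ⇒  118ω_c = 80  ⇒  ω_c = 40/59
  ⇒ ω_c²/ω_r² = 40/59
Coupling ω_r² = ω_r¹ ⇒ overall = 104/81 × 40/59 = 4160/4779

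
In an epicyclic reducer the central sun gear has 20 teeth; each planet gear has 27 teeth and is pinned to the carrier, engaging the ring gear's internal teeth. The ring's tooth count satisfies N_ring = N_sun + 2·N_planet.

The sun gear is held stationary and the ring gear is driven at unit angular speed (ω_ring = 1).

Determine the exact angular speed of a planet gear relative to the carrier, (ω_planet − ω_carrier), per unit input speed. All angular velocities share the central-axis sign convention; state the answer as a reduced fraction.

N_ring = 20 + 2·27 = 74
20(ω_s−ω_c) = −74(ω_r−ω_c),  ω_s=0, ω_r=1
20(0−ω_c) = −74(1−ω_c)  ⇒  94ω_c = 74  ⇒  ω_c = 37/47
sun–planet: 20·(0−37/47) = −27·(ω_p−ω_c)  ⇒  ω_p−ω_c = −(20/27)·(-37/47) = 740/1269

740/1269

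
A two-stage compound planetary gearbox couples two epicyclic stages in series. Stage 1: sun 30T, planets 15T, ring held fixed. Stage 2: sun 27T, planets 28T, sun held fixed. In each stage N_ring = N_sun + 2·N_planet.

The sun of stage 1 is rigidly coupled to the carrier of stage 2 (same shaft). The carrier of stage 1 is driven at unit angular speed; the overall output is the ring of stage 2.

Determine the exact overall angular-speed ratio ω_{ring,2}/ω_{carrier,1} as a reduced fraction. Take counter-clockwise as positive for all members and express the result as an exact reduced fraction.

Stage 1: N_ring = 30 + 2·15 = 60
Stage 1: 30(ω_s−ω_c) = −60(ω_r−ω_c),  ω_r=0, ω_c=1
Stage 1: ω_s = 1 − (60/30)(0−1) = 3
  ⇒ ω_s¹/ω_c¹ = 3
Stage 2: N_ring = 27 + 2·28 = 83
Stage 2: 27(ω_s−ω_c) = −83(ω_r−ω_c),  ω_s=0, ω_c=1
Stage 2: ω_r = 1 − (27/83)(0−1) = 110/83
  ⇒ ω_r²/ω_c² = 110/83
Coupling ω_c² = ω_s¹ ⇒ overall = 3 × 110/83 = 330/83

330/83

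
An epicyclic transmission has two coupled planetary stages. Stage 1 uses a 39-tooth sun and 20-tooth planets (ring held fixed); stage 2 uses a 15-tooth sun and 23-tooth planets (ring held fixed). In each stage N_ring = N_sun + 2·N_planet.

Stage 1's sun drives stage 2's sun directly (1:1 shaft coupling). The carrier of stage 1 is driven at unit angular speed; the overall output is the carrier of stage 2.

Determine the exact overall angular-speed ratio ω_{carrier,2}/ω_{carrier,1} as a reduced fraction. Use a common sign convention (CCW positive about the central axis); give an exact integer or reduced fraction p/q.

295/494

Stage 1: N_ring = 39 + 2·20 = 79
Stage 1: 39(ω_s−ω_c) = −79(ω_r−ω_c),  ω_r=0, ω_c=1
Stage 1: ω_s = 1 − (79/39)(0−1) = 118/39
  ⇒ ω_s¹/ω_c¹ = 118/39
Stage 2: N_ring = 15 + 2·23 = 61
Stage 2: 15(ω_s−ω_c) = −61(ω_r−ω_c),  ω_r=0, ω_s=1
Stage 2: 15(1−ω_c) = −61(0−ω_c)  ⇒  76ω_c = 15  ⇒  ω_c = 15/76
  ⇒ ω_c²/ω_s² = 15/76
Coupling ω_s² = ω_s¹ ⇒ overall = 118/39 × 15/76 = 295/494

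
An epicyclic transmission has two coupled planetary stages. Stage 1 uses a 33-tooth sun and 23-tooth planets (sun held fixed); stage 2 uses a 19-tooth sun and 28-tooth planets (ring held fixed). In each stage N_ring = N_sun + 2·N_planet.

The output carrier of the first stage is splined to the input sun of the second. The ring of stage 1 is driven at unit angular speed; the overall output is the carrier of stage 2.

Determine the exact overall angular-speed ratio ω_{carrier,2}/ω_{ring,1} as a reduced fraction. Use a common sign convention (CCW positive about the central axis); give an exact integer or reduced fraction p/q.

Stage 1: N_ring = 33 + 2·23 = 79
Stage 1: 33(ω_s−ω_c) = −79(ω_r−ω_c),  ω_s=0, ω_r=1
Stage 1: 33(0−ω_c) = −79(1−ω_c)  ⇒  112ω_c = 79  ⇒  ω_c = 79/112
  ⇒ ω_c¹/ω_r¹ = 79/112
Stage 2: N_ring = 19 + 2·28 = 75
Stage 2: 19(ω_s−ω_c) = −75(ω_r−ω_c),  ω_r=0, ω_s=1
Stage 2: 19(1−ω_c) = −75(0−ω_c)  ⇒  94ω_c = 19  ⇒  ω_c = 19/94
  ⇒ ω_c²/ω_s² = 19/94
Coupling ω_s² = ω_c¹ ⇒ overall = 79/112 × 19/94 = 1501/10528

1501/10528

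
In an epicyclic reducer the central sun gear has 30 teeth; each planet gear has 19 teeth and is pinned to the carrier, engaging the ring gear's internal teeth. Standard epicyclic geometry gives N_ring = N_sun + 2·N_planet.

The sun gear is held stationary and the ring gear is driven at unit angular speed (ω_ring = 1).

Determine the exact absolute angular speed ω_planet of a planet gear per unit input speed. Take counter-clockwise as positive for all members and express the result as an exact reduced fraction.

34/19

N_ring = 30 + 2·19 = 68
30(ω_s−ω_c) = −68(ω_r−ω_c),  ω_s=0, ω_r=1
30(0−ω_c) = −68(1−ω_c)  ⇒  98ω_c = 68  ⇒  ω_c = 34/49
sun–planet: 30·(0−34/49) = −19·(ω_p−ω_c)  ⇒  ω_p−ω_c = −(30/19)·(-34/49) = 1020/931
ω_p = 34/49 + 1020/931 = 34/19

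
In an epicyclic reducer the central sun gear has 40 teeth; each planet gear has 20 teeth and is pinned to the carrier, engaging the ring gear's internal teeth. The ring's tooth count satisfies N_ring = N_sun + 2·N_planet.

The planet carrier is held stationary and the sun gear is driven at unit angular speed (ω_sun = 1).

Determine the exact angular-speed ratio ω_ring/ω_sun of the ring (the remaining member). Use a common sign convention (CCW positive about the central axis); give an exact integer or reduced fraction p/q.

-1/2

N_ring = 40 + 2·20 = 80
40(ω_s−ω_c) = −80(ω_r−ω_c),  ω_c=0, ω_s=1
ω_r = 0 − (40/80)(1−0) = -1/2
ω_r/ω_s = -1/2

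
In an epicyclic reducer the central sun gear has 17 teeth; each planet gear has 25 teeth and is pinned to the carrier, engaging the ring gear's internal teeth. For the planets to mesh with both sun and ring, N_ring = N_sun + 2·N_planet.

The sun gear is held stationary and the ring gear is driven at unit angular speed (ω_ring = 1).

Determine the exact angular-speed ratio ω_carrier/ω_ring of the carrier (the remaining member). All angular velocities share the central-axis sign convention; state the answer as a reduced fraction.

67/84

N_ring = 17 + 2·25 = 67
17(ω_s−ω_c) = −67(ω_r−ω_c),  ω_s=0, ω_r=1
17(0−ω_c) = −67(1−ω_c)  ⇒  84ω_c = 67  ⇒  ω_c = 67/84
ω_c/ω_r = 67/84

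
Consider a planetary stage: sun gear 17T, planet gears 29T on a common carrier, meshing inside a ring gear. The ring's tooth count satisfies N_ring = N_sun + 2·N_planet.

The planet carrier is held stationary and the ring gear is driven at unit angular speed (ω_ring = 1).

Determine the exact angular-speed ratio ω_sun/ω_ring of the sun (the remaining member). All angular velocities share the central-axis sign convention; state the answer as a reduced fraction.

-75/17

N_ring = 17 + 2·29 = 75
17(ω_s−ω_c) = −75(ω_r−ω_c),  ω_c=0, ω_r=1
ω_s = 0 − (75/17)(1−0) = -75/17
ω_s/ω_r = -75/17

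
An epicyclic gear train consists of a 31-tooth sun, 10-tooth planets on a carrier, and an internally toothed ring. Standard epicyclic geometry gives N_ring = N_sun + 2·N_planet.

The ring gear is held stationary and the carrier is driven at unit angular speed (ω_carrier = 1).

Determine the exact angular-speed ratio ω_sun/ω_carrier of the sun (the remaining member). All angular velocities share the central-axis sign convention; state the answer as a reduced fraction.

82/31

N_ring = 31 + 2·10 = 51
31(ω_s−ω_c) = −51(ω_r−ω_c),  ω_r=0, ω_c=1
ω_s = 1 − (51/31)(0−1) = 82/31
ω_s/ω_c = 82/31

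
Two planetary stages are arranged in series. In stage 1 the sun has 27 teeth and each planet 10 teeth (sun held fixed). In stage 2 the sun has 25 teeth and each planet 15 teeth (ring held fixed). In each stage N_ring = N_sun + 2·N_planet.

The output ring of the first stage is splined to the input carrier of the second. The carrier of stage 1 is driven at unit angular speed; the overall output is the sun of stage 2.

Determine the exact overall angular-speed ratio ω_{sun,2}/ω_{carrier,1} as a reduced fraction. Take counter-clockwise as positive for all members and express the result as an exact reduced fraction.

Stage 1: N_ring = 27 + 2·10 = 47
Stage 1: 27(ω_s−ω_c) = −47(ω_r−ω_c),  ω_s=0, ω_c=1
Stage 1: ω_r = 1 − (27/47)(0−1) = 74/47
  ⇒ ω_r¹/ω_c¹ = 74/47
Stage 2: N_ring = 25 + 2·15 = 55
Stage 2: 25(ω_s−ω_c) = −55(ω_r−ω_c),  ω_r=0, ω_c=1
Stage 2: ω_s = 1 − (55/25)(0−1) = 16/5
  ⇒ ω_s²/ω_c² = 16/5
Coupling ω_c² = ω_r¹ ⇒ overall = 74/47 × 16/5 = 1184/235

1184/235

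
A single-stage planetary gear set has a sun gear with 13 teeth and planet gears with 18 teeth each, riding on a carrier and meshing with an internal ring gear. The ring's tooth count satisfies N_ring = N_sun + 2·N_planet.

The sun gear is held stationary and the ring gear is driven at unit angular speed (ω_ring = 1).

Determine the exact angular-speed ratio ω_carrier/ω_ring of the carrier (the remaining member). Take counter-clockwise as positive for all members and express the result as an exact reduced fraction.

N_ring = 13 + 2·18 = 49
13(ω_s−ω_c) = −49(ω_r−ω_c),  ω_s=0, ω_r=1
13(0−ω_c) = −49(1−ω_c)  ⇒  62ω_c = 49  ⇒  ω_c = 49/62
ω_c/ω_r = 49/62

49/62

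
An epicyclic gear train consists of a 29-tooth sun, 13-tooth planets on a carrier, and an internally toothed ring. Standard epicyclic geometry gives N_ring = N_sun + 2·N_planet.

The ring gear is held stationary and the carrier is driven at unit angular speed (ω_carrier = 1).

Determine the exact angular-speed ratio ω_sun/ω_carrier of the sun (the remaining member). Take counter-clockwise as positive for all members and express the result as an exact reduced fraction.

84/29

N_ring = 29 + 2·13 = 55
29(ω_s−ω_c) = −55(ω_r−ω_c),  ω_r=0, ω_c=1
ω_s = 1 − (55/29)(0−1) = 84/29
ω_s/ω_c = 84/29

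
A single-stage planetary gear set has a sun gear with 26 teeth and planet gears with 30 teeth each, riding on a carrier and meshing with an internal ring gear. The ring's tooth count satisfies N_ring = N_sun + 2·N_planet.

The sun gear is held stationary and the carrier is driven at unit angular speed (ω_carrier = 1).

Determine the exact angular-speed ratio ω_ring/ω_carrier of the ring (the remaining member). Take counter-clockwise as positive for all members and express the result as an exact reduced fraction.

56/43

N_ring = 26 + 2·30 = 86
26(ω_s−ω_c) = −86(ω_r−ω_c),  ω_s=0, ω_c=1
ω_r = 1 − (26/86)(0−1) = 56/43
ω_r/ω_c = 56/43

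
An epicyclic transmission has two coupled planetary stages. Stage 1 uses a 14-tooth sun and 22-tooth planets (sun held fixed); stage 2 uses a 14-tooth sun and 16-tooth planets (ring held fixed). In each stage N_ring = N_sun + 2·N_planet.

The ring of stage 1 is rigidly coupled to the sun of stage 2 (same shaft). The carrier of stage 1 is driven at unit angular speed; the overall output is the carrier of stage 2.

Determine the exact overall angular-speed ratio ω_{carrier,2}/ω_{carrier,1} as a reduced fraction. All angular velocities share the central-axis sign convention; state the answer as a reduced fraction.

Stage 1: N_ring = 14 + 2·22 = 58
Stage 1: 14(ω_s−ω_c) = −58(ω_r−ω_c),  ω_s=0, ω_c=1
Stage 1: ω_r = 1 − (14/58)(0−1) = 36/29
  ⇒ ω_r¹/ω_c¹ = 36/29
Stage 2: N_ring = 14 + 2·16 = 46
Stage 2: 14(ω_s−ω_c) = −46(ω_r−ω_c),  ω_r=0, ω_s=1
Stage 2: 14(1−ω_c) = −46(0−ω_c)  ⇒  60ω_c = 14  ⇒  ω_c = 7/30
  ⇒ ω_c²/ω_s² = 7/30
Coupling ω_s² = ω_r¹ ⇒ overall = 36/29 × 7/30 = 42/145

42/145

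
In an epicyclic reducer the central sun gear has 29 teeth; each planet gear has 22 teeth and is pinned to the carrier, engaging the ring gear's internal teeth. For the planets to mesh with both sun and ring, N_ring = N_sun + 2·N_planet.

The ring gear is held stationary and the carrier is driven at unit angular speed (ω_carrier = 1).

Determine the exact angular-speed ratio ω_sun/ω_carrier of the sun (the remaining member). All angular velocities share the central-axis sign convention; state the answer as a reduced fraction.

102/29

N_ring = 29 + 2·22 = 73
29(ω_s−ω_c) = −73(ω_r−ω_c),  ω_r=0, ω_c=1
ω_s = 1 − (73/29)(0−1) = 102/29
ω_s/ω_c = 102/29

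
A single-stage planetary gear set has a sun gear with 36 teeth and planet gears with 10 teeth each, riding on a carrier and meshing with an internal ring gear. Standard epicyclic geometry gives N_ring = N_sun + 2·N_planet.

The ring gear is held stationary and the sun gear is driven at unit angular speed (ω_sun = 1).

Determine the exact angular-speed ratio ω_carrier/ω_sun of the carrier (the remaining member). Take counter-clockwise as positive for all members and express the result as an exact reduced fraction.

N_ring = 36 + 2·10 = 56
36(ω_s−ω_c) = −56(ω_r−ω_c),  ω_r=0, ω_s=1
36(1−ω_c) = −56(0−ω_c)  ⇒  92ω_c = 36  ⇒  ω_c = 9/23
ω_c/ω_s = 9/23

9/23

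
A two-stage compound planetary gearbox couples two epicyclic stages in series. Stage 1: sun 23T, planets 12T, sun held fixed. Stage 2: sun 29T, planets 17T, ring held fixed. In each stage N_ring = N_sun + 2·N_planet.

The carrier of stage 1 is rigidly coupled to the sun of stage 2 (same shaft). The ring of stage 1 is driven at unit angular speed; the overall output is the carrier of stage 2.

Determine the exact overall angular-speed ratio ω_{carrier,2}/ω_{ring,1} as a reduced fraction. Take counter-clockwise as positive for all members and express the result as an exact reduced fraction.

Stage 1: N_ring = 23 + 2·12 = 47
Stage 1: 23(ω_s−ω_c) = −47(ω_r−ω_c),  ω_s=0, ω_r=1
Stage 1: 23(0−ω_c) = −47(1−ω_c)  ⇒  70ω_c = 47  ⇒  ω_c = 47/70
  ⇒ ω_c¹/ω_r¹ = 47/70
Stage 2: N_ring = 29 + 2·17 = 63
Stage 2: 29(ω_s−ω_c) = −63(ω_r−ω_c),  ω_r=0, ω_s=1
Stage 2: 29(1−ω_c) = −63(0−ω_c)  ⇒  92ω_c = 29  ⇒  ω_c = 29/92
  ⇒ ω_c²/ω_s² = 29/92
Coupling ω_s² = ω_c¹ ⇒ overall = 47/70 × 29/92 = 1363/6440

1363/6440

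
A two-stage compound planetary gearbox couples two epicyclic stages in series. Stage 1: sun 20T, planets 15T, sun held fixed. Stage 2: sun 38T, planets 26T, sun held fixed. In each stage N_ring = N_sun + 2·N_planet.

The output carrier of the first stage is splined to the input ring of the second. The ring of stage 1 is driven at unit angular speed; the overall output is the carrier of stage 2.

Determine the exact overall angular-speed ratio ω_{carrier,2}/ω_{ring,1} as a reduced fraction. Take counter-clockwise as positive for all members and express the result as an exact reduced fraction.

225/448

Stage 1: N_ring = 20 + 2·15 = 50
Stage 1: 20(ω_s−ω_c) = −50(ω_r−ω_c),  ω_s=0, ω_r=1
Stage 1: 20(0−ω_c) = −50(1−ω_c)  ⇒  70ω_c = 50  ⇒  ω_c = 5/7
  ⇒ ω_c¹/ω_r¹ = 5/7
Stage 2: N_ring = 38 + 2·26 = 90
Stage 2: 38(ω_s−ω_c) = −90(ω_r−ω_c),  ω_s=0, ω_r=1
Stage 2: 38(0−ω_c) = −90(1−ω_c)  ⇒  128ω_c = 90  ⇒  ω_c = 45/64
  ⇒ ω_c²/ω_r² = 45/64
Coupling ω_r² = ω_c¹ ⇒ overall = 5/7 × 45/64 = 225/448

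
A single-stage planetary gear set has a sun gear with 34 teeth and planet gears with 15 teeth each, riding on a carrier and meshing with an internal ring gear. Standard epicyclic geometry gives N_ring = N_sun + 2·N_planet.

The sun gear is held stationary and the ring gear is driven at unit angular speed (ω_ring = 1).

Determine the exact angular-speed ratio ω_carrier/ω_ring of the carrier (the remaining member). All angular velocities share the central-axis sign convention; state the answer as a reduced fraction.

N_ring = 34 + 2·15 = 64
34(ω_s−ω_c) = −64(ω_r−ω_c),  ω_s=0, ω_r=1
34(0−ω_c) = −64(1−ω_c)  ⇒  98ω_c = 64  ⇒  ω_c = 32/49
ω_c/ω_r = 32/49

32/49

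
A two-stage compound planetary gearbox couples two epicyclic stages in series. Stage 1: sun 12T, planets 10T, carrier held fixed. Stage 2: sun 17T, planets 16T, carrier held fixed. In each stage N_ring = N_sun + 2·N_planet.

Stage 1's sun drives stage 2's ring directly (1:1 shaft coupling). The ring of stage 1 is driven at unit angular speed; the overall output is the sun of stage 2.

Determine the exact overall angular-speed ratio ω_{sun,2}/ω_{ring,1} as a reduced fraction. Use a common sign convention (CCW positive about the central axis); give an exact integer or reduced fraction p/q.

Stage 1: N_ring = 12 + 2·10 = 32
Stage 1: 12(ω_s−ω_c) = −32(ω_r−ω_c),  ω_c=0, ω_r=1
Stage 1: ω_s = 0 − (32/12)(1−0) = -8/3
  ⇒ ω_s¹/ω_r¹ = -8/3
Stage 2: N_ring = 17 + 2·16 = 49
Stage 2: 17(ω_s−ω_c) = −49(ω_r−ω_c),  ω_c=0, ω_r=1
Stage 2: ω_s = 0 − (49/17)(1−0) = -49/17
  ⇒ ω_s²/ω_r² = -49/17
Coupling ω_r² = ω_s¹ ⇒ overall = -8/3 × -49/17 = 392/51

392/51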